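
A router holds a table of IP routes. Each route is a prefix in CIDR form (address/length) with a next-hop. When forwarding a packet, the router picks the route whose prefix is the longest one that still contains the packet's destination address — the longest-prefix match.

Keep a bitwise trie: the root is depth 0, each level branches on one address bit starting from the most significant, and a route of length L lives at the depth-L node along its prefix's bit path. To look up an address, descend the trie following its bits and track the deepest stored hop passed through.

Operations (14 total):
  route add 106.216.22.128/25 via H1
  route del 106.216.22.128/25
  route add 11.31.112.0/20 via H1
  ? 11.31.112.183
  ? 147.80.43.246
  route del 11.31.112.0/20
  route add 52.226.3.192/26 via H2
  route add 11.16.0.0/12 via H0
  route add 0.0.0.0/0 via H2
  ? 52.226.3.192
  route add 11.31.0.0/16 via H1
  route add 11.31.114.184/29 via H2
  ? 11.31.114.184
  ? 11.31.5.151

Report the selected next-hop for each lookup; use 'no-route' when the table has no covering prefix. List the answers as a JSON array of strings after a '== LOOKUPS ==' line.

Process each operation:
  + 106.216.22.128/25 (H1) depth=25
  - 106.216.22.128/25 clear@25
  + 11.31.112.0/20 (H1) depth=20
  Q 11.31.112.183: descend 00001011000111110111 ; hops seen [H1] ; pick H1
  Q 147.80.43.246: descend ε ; hops seen [∅] ; pick no-route
  - 11.31.112.0/20 clear@20
  + 52.226.3.192/26 (H2) depth=26
  + 11.16.0.0/12 (H0) depth=12
  + 0.0.0.0/0 (H2) depth=0
  Q 52.226.3.192: descend 00110100111000100000001111 ; hops seen [H2,H2] ; pick H2
  + 11.31.0.0/16 (H1) depth=16
  + 11.31.114.184/29 (H2) depth=29
  Q 11.31.114.184: descend 00001011000111110111001010111 ; hops seen [H2,H0,H1,H2] ; pick H2
  Q 11.31.5.151: descend 00001011000111110 ; hops seen [H2,H0,H1] ; pick H1

== LOOKUPS ==
["H1","no-route","H2","H2","H1"]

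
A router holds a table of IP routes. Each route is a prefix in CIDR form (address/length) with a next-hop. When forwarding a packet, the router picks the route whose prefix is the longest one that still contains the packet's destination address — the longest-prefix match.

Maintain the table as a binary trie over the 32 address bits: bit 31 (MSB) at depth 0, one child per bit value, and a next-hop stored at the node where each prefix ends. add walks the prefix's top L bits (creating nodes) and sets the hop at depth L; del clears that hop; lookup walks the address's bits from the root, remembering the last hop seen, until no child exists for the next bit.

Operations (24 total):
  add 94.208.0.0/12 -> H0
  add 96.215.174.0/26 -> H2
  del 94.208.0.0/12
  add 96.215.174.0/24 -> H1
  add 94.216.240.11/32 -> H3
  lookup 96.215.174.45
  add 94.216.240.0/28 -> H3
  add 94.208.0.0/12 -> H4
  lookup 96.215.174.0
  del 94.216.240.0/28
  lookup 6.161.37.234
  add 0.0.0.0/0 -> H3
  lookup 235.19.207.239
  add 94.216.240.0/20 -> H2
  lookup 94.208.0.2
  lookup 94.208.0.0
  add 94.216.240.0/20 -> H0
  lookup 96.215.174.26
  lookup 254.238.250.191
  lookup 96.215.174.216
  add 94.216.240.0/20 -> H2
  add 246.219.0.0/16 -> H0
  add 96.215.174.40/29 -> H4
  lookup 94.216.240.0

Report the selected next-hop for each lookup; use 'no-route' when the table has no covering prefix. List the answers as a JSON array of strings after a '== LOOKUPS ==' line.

Process each operation:
  add 94.208.0.0/12 -> H0 at depth 12
  add 96.215.174.0/26 -> H2 at depth 26
  - 94.208.0.0/12 clear@12
  add 96.215.174.0/24 -> H1 at depth 24
  add 94.216.240.11/32 -> H3 at depth 32
  lookup 96.215.174.45: bits 01100000110101111010111000 walk d0:-→d1:-→d2:-→d3:-→d4:-→d5:-→d6:-→d7:-→d8:-→d9:-→d10:-→d11:-→d12:-→d13:-→d14:-→d15:-→d16:-→d17:-→d18:-→d19:-→d20:-→d21:-→d22:-→d23:-→d24:H1→d25:-→d26:H2 -> H2
  add 94.216.240.0/28 -> H3 at depth 28
  add 94.208.0.0/12 -> H4 at depth 12
  lookup 96.215.174.0: bits 01100000110101111010111000 walk d0:-→d1:-→d2:-→d3:-→d4:-→d5:-→d6:-→d7:-→d8:-→d9:-→d10:-→d11:-→d12:-→d13:-→d14:-→d15:-→d16:-→d17:-→d18:-→d19:-→d20:-→d21:-→d22:-→d23:-→d24:H1→d25:-→d26:H2 -> H2
  - 94.216.240.0/28 clear@28
  lookup 6.161.37.234: bits 0 walk d0:-→d1:- -> no-route
  add 0.0.0.0/0 -> H3 at depth 0
  lookup 235.19.207.239: bits ε walk d0:H3 -> H3
  add 94.216.240.0/20 -> H2 at depth 20
  lookup 94.208.0.2: bits 010111101101 walk d0:H3→d1:-→d2:-→d3:-→d4:-→d5:-→d6:-→d7:-→d8:-→d9:-→d10:-→d11:-→d12:H4 -> H4
  lookup 94.208.0.0: bits 010111101101 walk d0:H3→d1:-→d2:-→d3:-→d4:-→d5:-→d6:-→d7:-→d8:-→d9:-→d10:-→d11:-→d12:H4 -> H4
  add 94.216.240.0/20 -> H0 at depth 20
  lookup 96.215.174.26: bits 01100000110101111010111000 walk d0:H3→d1:-→d2:-→d3:-→d4:-→d5:-→d6:-→d7:-→d8:-→d9:-→d10:-→d11:-→d12:-→d13:-→d14:-→d15:-→d16:-→d17:-→d18:-→d19:-→d20:-→d21:-→d22:-→d23:-→d24:H1→d25:-→d26:H2 -> H2
  lookup 254.238.250.191: bits ε walk d0:H3 -> H3
  lookup 96.215.174.216: bits 011000001101011110101110 walk d0:H3→d1:-→d2:-→d3:-→d4:-→d5:-→d6:-→d7:-→d8:-→d9:-→d10:-→d11:-→d12:-→d13:-→d14:-→d15:-→d16:-→d17:-→d18:-→d19:-→d20:-→d21:-→d22:-→d23:-→d24:H1 -> H1
  add 94.216.240.0/20 -> H2 at depth 20
  add 246.219.0.0/16 -> H0 at depth 16
  add 96.215.174.40/29 -> H4 at depth 29
  lookup 94.216.240.0: bits 0101111011011000111100000000 walk d0:H3→d1:-→d2:-→d3:-→d4:-→d5:-→d6:-→d7:-→d8:-→d9:-→d10:-→d11:-→d12:H4→d13:-→d14:-→d15:-→d16:-→d17:-→d18:-→d19:-→d20:H2→d21:-→d22:-→d23:-→d24:-→d25:-→d26:-→d27:-→d28:- -> H2

== LOOKUPS ==
["H2","H2","no-route","H3","H4","H4","H2","H3","H1","H2"]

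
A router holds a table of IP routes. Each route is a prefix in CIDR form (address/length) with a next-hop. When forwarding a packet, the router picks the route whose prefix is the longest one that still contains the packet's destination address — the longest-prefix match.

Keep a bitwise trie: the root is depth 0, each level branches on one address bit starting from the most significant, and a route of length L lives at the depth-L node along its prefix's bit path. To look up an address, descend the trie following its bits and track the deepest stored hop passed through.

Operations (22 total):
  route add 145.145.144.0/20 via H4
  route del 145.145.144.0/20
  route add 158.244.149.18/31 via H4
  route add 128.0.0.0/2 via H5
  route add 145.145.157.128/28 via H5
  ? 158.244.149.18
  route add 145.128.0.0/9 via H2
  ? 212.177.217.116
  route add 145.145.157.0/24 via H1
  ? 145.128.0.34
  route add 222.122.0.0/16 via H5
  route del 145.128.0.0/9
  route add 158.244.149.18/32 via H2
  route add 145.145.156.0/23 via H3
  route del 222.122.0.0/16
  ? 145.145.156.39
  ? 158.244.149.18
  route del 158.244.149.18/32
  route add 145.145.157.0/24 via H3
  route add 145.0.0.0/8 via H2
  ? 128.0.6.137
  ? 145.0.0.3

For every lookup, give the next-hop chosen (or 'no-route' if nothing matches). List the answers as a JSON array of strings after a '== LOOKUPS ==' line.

Apply in order:
  add 145.145.144.0/20 -> H4 at depth 20
  - 145.145.144.0/20 clear@20
  add 158.244.149.18/31 -> H4 at depth 31
  add 128.0.0.0/2 -> H5 at depth 2
  add 145.145.157.128/28 -> H5 at depth 28
  Q 158.244.149.18: descend 1001111011110100100101010001001 ; hops seen [H5,H4] ; pick H4
  add 145.128.0.0/9 -> H2 at depth 9
  Q 212.177.217.116: descend 1 ; hops seen [∅] ; pick no-route
  add 145.145.157.0/24 -> H1 at depth 24
  Q 145.128.0.34: descend 10010001100 ; hops seen [H5,H2] ; pick H2
  add 222.122.0.0/16 -> H5 at depth 16
  - 145.128.0.0/9 clear@9
  add 158.244.149.18/32 -> H2 at depth 32
  add 145.145.156.0/23 -> H3 at depth 23
  - 222.122.0.0/16 clear@16
  Q 145.145.156.39: descend 10010001100100011001110 ; hops seen [H5,H3] ; pick H3
  Q 158.244.149.18: descend 10011110111101001001010100010010 ; hops seen [H5,H4,H2] ; pick H2
  - 158.244.149.18/32 clear@32
  add 145.145.157.0/24 -> H3 at depth 24
  add 145.0.0.0/8 -> H2 at depth 8
  Q 128.0.6.137: descend 100 ; hops seen [H5] ; pick H5
  Q 145.0.0.3: descend 10010001 ; hops seen [H5,H2] ; pick H2

== LOOKUPS ==
["H4","no-route","H2","H3","H2","H5","H2"]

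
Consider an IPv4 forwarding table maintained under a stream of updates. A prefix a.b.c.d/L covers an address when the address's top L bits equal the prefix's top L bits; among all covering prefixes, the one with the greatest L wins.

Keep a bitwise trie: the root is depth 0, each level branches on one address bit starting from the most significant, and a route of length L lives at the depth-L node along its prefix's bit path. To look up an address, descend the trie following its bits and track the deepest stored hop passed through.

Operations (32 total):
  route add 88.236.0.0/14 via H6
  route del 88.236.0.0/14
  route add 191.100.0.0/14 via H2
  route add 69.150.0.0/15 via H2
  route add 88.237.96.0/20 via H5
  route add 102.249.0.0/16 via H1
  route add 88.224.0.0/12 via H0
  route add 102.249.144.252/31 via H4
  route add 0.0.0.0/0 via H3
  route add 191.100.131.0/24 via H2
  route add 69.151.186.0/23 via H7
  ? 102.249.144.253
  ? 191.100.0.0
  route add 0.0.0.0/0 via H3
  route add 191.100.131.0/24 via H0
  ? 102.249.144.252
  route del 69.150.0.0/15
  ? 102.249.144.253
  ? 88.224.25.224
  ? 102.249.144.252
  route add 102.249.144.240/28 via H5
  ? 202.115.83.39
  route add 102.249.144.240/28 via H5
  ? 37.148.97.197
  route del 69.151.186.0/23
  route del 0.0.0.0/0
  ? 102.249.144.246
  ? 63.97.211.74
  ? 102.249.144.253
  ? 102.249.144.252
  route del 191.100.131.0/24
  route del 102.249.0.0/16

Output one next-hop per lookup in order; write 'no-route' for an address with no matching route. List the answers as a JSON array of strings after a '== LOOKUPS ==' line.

Process each operation:
  + 88.236.0.0/14 (H6) depth=14
  del 88.236.0.0/14 (clear depth 14)
  + 191.100.0.0/14 (H2) depth=14
  + 69.150.0.0/15 (H2) depth=15
  + 88.237.96.0/20 (H5) depth=20
  + 102.249.0.0/16 (H1) depth=16
  + 88.224.0.0/12 (H0) depth=12
  + 102.249.144.252/31 (H4) depth=31
  + 0.0.0.0/0 (H3) depth=0
  + 191.100.131.0/24 (H2) depth=24
  + 69.151.186.0/23 (H7) depth=23
  Q 102.249.144.253: descend 0110011011111001100100001111110 ; hops seen [H3,H1,H4] ; pick H4
  Q 191.100.0.0: descend 1011111101100100 ; hops seen [H3,H2] ; pick H2
  + 0.0.0.0/0 (H3) depth=0
  + 191.100.131.0/24 (H0) depth=24
  Q 102.249.144.252: descend 0110011011111001100100001111110 ; hops seen [H3,H1,H4] ; pick H4
  del 69.150.0.0/15 (clear depth 15)
  Q 102.249.144.253: descend 0110011011111001100100001111110 ; hops seen [H3,H1,H4] ; pick H4
  Q 88.224.25.224: descend 010110001110 ; hops seen [H3,H0] ; pick H0
  Q 102.249.144.252: descend 0110011011111001100100001111110 ; hops seen [H3,H1,H4] ; pick H4
  + 102.249.144.240/28 (H5) depth=28
  Q 202.115.83.39: descend 1 ; hops seen [H3] ; pick H3
  + 102.249.144.240/28 (H5) depth=28
  Q 37.148.97.197: descend 0 ; hops seen [H3] ; pick H3
  del 69.151.186.0/23 (clear depth 23)
  del 0.0.0.0/0 (clear depth 0)
  Q 102.249.144.246: descend 0110011011111001100100001111 ; hops seen [H1,H5] ; pick H5
  Q 63.97.211.74: descend 0 ; hops seen [∅] ; pick no-route
  Q 102.249.144.253: descend 0110011011111001100100001111110 ; hops seen [H1,H5,H4] ; pick H4
  Q 102.249.144.252: descend 0110011011111001100100001111110 ; hops seen [H1,H5,H4] ; pick H4
  del 191.100.131.0/24 (clear depth 24)
  del 102.249.0.0/16 (clear depth 16)

== LOOKUPS ==
["H4","H2","H4","H4","H0","H4","H3","H3","H5","no-route","H4","H4"]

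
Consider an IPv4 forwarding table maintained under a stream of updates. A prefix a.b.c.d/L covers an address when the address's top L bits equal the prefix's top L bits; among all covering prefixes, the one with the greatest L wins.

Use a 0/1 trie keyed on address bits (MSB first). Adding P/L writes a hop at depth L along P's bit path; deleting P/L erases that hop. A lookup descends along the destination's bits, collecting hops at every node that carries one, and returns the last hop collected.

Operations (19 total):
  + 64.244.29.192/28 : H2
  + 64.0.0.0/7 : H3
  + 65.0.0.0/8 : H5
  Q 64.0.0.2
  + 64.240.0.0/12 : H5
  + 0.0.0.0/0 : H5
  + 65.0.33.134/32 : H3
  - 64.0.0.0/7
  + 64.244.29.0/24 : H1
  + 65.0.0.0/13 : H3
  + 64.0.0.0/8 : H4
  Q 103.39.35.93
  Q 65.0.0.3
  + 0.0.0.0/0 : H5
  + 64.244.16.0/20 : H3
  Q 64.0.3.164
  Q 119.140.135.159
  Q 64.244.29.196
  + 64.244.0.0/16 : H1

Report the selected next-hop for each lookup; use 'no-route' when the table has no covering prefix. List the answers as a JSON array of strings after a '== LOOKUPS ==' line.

Apply in order:
  + 64.244.29.192/28 (H2) depth=28
  + 64.0.0.0/7 (H3) depth=7
  + 65.0.0.0/8 (H5) depth=8
  lookup 64.0.0.2: bits 01000000 walk d0:-→d1:-→d2:-→d3:-→d4:-→d5:-→d6:-→d7:H3→d8:- -> H3
  + 64.240.0.0/12 (H5) depth=12
  + 0.0.0.0/0 (H5) depth=0
  + 65.0.33.134/32 (H3) depth=32
  - 64.0.0.0/7 clear@7
  + 64.244.29.0/24 (H1) depth=24
  + 65.0.0.0/13 (H3) depth=13
  + 64.0.0.0/8 (H4) depth=8
  lookup 103.39.35.93: bits 01 walk d0:H5→d1:-→d2:- -> H5
  lookup 65.0.0.3: bits 010000010000000000 walk d0:H5→d1:-→d2:-→d3:-→d4:-→d5:-→d6:-→d7:-→d8:H5→d9:-→d10:-→d11:-→d12:-→d13:H3→d14:-→d15:-→d16:-→d17:-→d18:- -> H3
  + 0.0.0.0/0 (H5) depth=0
  + 64.244.16.0/20 (H3) depth=20
  lookup 64.0.3.164: bits 01000000 walk d0:H5→d1:-→d2:-→d3:-→d4:-→d5:-→d6:-→d7:-→d8:H4 -> H4
  lookup 119.140.135.159: bits 01 walk d0:H5→d1:-→d2:- -> H5
  lookup 64.244.29.196: bits 0100000011110100000111011100 walk d0:H5→d1:-→d2:-→d3:-→d4:-→d5:-→d6:-→d7:-→d8:H4→d9:-→d10:-→d11:-→d12:H5→d13:-→d14:-→d15:-→d16:-→d17:-→d18:-→d19:-→d20:H3→d21:-→d22:-→d23:-→d24:H1→d25:-→d26:-→d27:-→d28:H2 -> H2
  + 64.244.0.0/16 (H1) depth=16

== LOOKUPS ==
["H3","H5","H3","H4","H5","H2"]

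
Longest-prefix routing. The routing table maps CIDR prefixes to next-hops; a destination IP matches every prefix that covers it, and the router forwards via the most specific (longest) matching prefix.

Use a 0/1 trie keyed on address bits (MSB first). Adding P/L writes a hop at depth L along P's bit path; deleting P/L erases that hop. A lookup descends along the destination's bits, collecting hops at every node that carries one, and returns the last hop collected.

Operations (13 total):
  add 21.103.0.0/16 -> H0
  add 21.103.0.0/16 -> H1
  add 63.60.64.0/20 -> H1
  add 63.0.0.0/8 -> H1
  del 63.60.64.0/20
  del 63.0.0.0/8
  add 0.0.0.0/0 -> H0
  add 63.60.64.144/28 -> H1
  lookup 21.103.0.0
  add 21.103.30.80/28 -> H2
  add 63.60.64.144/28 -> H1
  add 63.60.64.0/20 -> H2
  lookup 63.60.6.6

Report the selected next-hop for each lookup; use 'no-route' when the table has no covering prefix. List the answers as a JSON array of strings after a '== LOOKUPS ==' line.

Apply in order:
  add 21.103.0.0/16 -> H0 at depth 16
  add 21.103.0.0/16 -> H1 at depth 16
  add 63.60.64.0/20 -> H1 at depth 20
  add 63.0.0.0/8 -> H1 at depth 8
  - 63.60.64.0/20 clear@20
  - 63.0.0.0/8 clear@8
  add 0.0.0.0/0 -> H0 at depth 0
  add 63.60.64.144/28 -> H1 at depth 28
  lookup 21.103.0.0: bits 0001010101100111 walk d0:H0→d1:-→d2:-→d3:-→d4:-→d5:-→d6:-→d7:-→d8:-→d9:-→d10:-→d11:-→d12:-→d13:-→d14:-→d15:-→d16:H1 -> H1
  add 21.103.30.80/28 -> H2 at depth 28
  add 63.60.64.144/28 -> H1 at depth 28
  add 63.60.64.0/20 -> H2 at depth 20
  lookup 63.60.6.6: bits 00111111001111000 walk d0:H0→d1:-→d2:-→d3:-→d4:-→d5:-→d6:-→d7:-→d8:-→d9:-→d10:-→d11:-→d12:-→d13:-→d14:-→d15:-→d16:-→d17:- -> H0

== LOOKUPS ==
["H1","H0"]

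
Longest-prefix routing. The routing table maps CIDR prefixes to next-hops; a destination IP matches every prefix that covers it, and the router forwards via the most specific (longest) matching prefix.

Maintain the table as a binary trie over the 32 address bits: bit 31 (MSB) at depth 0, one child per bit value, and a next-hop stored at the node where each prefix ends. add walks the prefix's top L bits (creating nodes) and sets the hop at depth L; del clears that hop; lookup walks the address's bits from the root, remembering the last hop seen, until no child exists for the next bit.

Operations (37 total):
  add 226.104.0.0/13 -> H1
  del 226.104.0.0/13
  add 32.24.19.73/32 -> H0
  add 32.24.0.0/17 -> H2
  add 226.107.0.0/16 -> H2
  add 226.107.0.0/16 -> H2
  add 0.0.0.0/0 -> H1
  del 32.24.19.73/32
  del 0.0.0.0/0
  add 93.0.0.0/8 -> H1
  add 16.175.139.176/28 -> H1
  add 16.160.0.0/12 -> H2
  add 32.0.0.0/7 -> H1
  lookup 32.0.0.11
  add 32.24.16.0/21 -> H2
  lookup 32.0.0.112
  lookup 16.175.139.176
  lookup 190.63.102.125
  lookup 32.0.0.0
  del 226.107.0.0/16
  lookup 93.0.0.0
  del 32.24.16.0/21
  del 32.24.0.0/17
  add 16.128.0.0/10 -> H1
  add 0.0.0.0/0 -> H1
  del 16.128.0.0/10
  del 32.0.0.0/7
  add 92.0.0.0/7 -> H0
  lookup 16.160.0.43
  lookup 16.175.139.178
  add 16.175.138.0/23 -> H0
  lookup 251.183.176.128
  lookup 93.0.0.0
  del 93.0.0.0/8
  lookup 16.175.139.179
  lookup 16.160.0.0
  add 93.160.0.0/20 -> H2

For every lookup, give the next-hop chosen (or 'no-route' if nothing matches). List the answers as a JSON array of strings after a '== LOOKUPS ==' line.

Apply in order:
  add 226.104.0.0/13 -> H1 at depth 13
  - 226.104.0.0/13 clear@13
  add 32.24.19.73/32 -> H0 at depth 32
  add 32.24.0.0/17 -> H2 at depth 17
  add 226.107.0.0/16 -> H2 at depth 16
  add 226.107.0.0/16 -> H2 at depth 16
  add 0.0.0.0/0 -> H1 at depth 0
  - 32.24.19.73/32 clear@32
  - 0.0.0.0/0 clear@0
  add 93.0.0.0/8 -> H1 at depth 8
  add 16.175.139.176/28 -> H1 at depth 28
  add 16.160.0.0/12 -> H2 at depth 12
  add 32.0.0.0/7 -> H1 at depth 7
  lookup 32.0.0.11: bits 00100000000 walk d0:-→d1:-→d2:-→d3:-→d4:-→d5:-→d6:-→d7:H1→d8:-→d9:-→d10:-→d11:- -> H1
  add 32.24.16.0/21 -> H2 at depth 21
  lookup 32.0.0.112: bits 00100000000 walk d0:-→d1:-→d2:-→d3:-→d4:-→d5:-→d6:-→d7:H1→d8:-→d9:-→d10:-→d11:- -> H1
  lookup 16.175.139.176: bits 0001000010101111100010111011 walk d0:-→d1:-→d2:-→d3:-→d4:-→d5:-→d6:-→d7:-→d8:-→d9:-→d10:-→d11:-→d12:H2→d13:-→d14:-→d15:-→d16:-→d17:-→d18:-→d19:-→d20:-→d21:-→d22:-→d23:-→d24:-→d25:-→d26:-→d27:-→d28:H1 -> H1
  lookup 190.63.102.125: bits 1 walk d0:-→d1:- -> no-route
  lookup 32.0.0.0: bits 00100000000 walk d0:-→d1:-→d2:-→d3:-→d4:-→d5:-→d6:-→d7:H1→d8:-→d9:-→d10:-→d11:- -> H1
  - 226.107.0.0/16 clear@16
  lookup 93.0.0.0: bits 01011101 walk d0:-→d1:-→d2:-→d3:-→d4:-→d5:-→d6:-→d7:-→d8:H1 -> H1
  - 32.24.16.0/21 clear@21
  - 32.24.0.0/17 clear@17
  add 16.128.0.0/10 -> H1 at depth 10
  add 0.0.0.0/0 -> H1 at depth 0
  - 16.128.0.0/10 clear@10
  - 32.0.0.0/7 clear@7
  add 92.0.0.0/7 -> H0 at depth 7
  lookup 16.160.0.43: bits 000100001010 walk d0:H1→d1:-→d2:-→d3:-→d4:-→d5:-→d6:-→d7:-→d8:-→d9:-→d10:-→d11:-→d12:H2 -> H2
  lookup 16.175.139.178: bits 0001000010101111100010111011 walk d0:H1→d1:-→d2:-→d3:-→d4:-→d5:-→d6:-→d7:-→d8:-→d9:-→d10:-→d11:-→d12:H2→d13:-→d14:-→d15:-→d16:-→d17:-→d18:-→d19:-→d20:-→d21:-→d22:-→d23:-→d24:-→d25:-→d26:-→d27:-→d28:H1 -> H1
  add 16.175.138.0/23 -> H0 at depth 23
  lookup 251.183.176.128: bits 111 walk d0:H1→d1:-→d2:-→d3:- -> H1
  lookup 93.0.0.0: bits 01011101 walk d0:H1→d1:-→d2:-→d3:-→d4:-→d5:-→d6:-→d7:H0→d8:H1 -> H1
  - 93.0.0.0/8 clear@8
  lookup 16.175.139.179: bits 0001000010101111100010111011 walk d0:H1→d1:-→d2:-→d3:-→d4:-→d5:-→d6:-→d7:-→d8:-→d9:-→d10:-→d11:-→d12:H2→d13:-→d14:-→d15:-→d16:-→d17:-→d18:-→d19:-→d20:-→d21:-→d22:-→d23:H0→d24:-→d25:-→d26:-→d27:-→d28:H1 -> H1
  lookup 16.160.0.0: bits 000100001010 walk d0:H1→d1:-→d2:-→d3:-→d4:-→d5:-→d6:-→d7:-→d8:-→d9:-→d10:-→d11:-→d12:H2 -> H2
  add 93.160.0.0/20 -> H2 at depth 20

== LOOKUPS ==
["H1","H1","H1","no-route","H1","H1","H2","H1","H1","H1","H1","H2"]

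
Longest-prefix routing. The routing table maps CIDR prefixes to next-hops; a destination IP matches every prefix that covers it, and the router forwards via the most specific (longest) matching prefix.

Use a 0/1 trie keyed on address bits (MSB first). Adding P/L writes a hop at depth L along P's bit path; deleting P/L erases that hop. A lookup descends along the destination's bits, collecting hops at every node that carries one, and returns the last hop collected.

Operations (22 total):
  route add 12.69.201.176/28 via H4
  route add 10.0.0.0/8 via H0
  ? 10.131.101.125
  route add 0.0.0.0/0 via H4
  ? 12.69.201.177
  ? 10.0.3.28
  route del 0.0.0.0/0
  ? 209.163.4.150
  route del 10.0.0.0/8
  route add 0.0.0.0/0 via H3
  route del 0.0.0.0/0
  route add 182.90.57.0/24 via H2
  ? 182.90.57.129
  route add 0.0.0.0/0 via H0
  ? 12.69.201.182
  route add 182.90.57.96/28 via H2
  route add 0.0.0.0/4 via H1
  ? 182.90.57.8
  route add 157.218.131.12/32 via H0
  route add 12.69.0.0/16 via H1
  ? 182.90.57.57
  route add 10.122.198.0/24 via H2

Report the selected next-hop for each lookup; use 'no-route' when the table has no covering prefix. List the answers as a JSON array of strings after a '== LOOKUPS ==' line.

Apply in order:
  add 12.69.201.176/28 -> H4 at depth 28
  add 10.0.0.0/8 -> H0 at depth 8
  Q 10.131.101.125: descend 00001010 ; hops seen [H0] ; pick H0
  add 0.0.0.0/0 -> H4 at depth 0
  Q 12.69.201.177: descend 0000110001000101110010011011 ; hops seen [H4,H4] ; pick H4
  Q 10.0.3.28: descend 00001010 ; hops seen [H4,H0] ; pick H0
  - 0.0.0.0/0 clear@0
  Q 209.163.4.150: descend ε ; hops seen [∅] ; pick no-route
  - 10.0.0.0/8 clear@8
  add 0.0.0.0/0 -> H3 at depth 0
  - 0.0.0.0/0 clear@0
  add 182.90.57.0/24 -> H2 at depth 24
  Q 182.90.57.129: descend 101101100101101000111001 ; hops seen [H2] ; pick H2
  add 0.0.0.0/0 -> H0 at depth 0
  Q 12.69.201.182: descend 0000110001000101110010011011 ; hops seen [H0,H4] ; pick H4
  add 182.90.57.96/28 -> H2 at depth 28
  add 0.0.0.0/4 -> H1 at depth 4
  Q 182.90.57.8: descend 1011011001011010001110010 ; hops seen [H0,H2] ; pick H2
  add 157.218.131.12/32 -> H0 at depth 32
  add 12.69.0.0/16 -> H1 at depth 16
  Q 182.90.57.57: descend 1011011001011010001110010 ; hops seen [H0,H2] ; pick H2
  add 10.122.198.0/24 -> H2 at depth 24

== LOOKUPS ==
["H0","H4","H0","no-route","H2","H4","H2","H2"]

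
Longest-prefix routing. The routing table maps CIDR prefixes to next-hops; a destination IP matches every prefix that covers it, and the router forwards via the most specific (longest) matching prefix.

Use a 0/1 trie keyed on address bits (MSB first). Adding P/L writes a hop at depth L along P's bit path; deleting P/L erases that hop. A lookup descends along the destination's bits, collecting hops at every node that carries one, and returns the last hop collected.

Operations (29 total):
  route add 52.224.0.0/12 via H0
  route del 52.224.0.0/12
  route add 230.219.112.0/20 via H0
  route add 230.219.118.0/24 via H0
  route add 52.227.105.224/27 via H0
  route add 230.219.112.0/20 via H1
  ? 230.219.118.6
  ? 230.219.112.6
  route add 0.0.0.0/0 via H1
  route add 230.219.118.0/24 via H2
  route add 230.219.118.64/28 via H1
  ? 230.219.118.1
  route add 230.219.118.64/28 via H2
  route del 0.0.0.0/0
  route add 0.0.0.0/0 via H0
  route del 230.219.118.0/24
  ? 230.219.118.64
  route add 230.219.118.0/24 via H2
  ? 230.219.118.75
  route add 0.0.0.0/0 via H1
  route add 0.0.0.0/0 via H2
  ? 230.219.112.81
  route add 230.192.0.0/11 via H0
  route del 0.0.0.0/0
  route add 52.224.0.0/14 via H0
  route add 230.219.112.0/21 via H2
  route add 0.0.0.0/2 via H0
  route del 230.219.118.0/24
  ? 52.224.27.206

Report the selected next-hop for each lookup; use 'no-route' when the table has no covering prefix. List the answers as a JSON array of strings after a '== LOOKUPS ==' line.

Apply in order:
  add 52.224.0.0/12 -> H0 at depth 12
  del 52.224.0.0/12 (clear depth 12)
  add 230.219.112.0/20 -> H0 at depth 20
  add 230.219.118.0/24 -> H0 at depth 24
  add 52.227.105.224/27 -> H0 at depth 27
  add 230.219.112.0/20 -> H1 at depth 20
  lookup 230.219.118.6: bits 111001101101101101110110 walk d0:-→d1:-→d2:-→d3:-→d4:-→d5:-→d6:-→d7:-→d8:-→d9:-→d10:-→d11:-→d12:-→d13:-→d14:-→d15:-→d16:-→d17:-→d18:-→d19:-→d20:H1→d21:-→d22:-→d23:-→d24:H0 -> H0
  lookup 230.219.112.6: bits 111001101101101101110 walk d0:-→d1:-→d2:-→d3:-→d4:-→d5:-→d6:-→d7:-→d8:-→d9:-→d10:-→d11:-→d12:-→d13:-→d14:-→d15:-→d16:-→d17:-→d18:-→d19:-→d20:H1→d21:- -> H1
  add 0.0.0.0/0 -> H1 at depth 0
  add 230.219.118.0/24 -> H2 at depth 24
  add 230.219.118.64/28 -> H1 at depth 28
  lookup 230.219.118.1: bits 1110011011011011011101100 walk d0:H1→d1:-→d2:-→d3:-→d4:-→d5:-→d6:-→d7:-→d8:-→d9:-→d10:-→d11:-→d12:-→d13:-→d14:-→d15:-→d16:-→d17:-→d18:-→d19:-→d20:H1→d21:-→d22:-→d23:-→d24:H2→d25:- -> H2
  add 230.219.118.64/28 -> H2 at depth 28
  del 0.0.0.0/0 (clear depth 0)
  add 0.0.0.0/0 -> H0 at depth 0
  del 230.219.118.0/24 (clear depth 24)
  lookup 230.219.118.64: bits 1110011011011011011101100100 walk d0:H0→d1:-→d2:-→d3:-→d4:-→d5:-→d6:-→d7:-→d8:-→d9:-→d10:-→d11:-→d12:-→d13:-→d14:-→d15:-→d16:-→d17:-→d18:-→d19:-→d20:H1→d21:-→d22:-→d23:-→d24:-→d25:-→d26:-→d27:-→d28:H2 -> H2
  add 230.219.118.0/24 -> H2 at depth 24
  lookup 230.219.118.75: bits 1110011011011011011101100100 walk d0:H0→d1:-→d2:-→d3:-→d4:-→d5:-→d6:-→d7:-→d8:-→d9:-→d10:-→d11:-→d12:-→d13:-→d14:-→d15:-→d16:-→d17:-→d18:-→d19:-→d20:H1→d21:-→d22:-→d23:-→d24:H2→d25:-→d26:-→d27:-→d28:H2 -> H2
  add 0.0.0.0/0 -> H1 at depth 0
  add 0.0.0.0/0 -> H2 at depth 0
  lookup 230.219.112.81: bits 111001101101101101110 walk d0:H2→d1:-→d2:-→d3:-→d4:-→d5:-→d6:-→d7:-→d8:-→d9:-→d10:-→d11:-→d12:-→d13:-→d14:-→d15:-→d16:-→d17:-→d18:-→d19:-→d20:H1→d21:- -> H1
  add 230.192.0.0/11 -> H0 at depth 11
  del 0.0.0.0/0 (clear depth 0)
  add 52.224.0.0/14 -> H0 at depth 14
  add 230.219.112.0/21 -> H2 at depth 21
  add 0.0.0.0/2 -> H0 at depth 2
  del 230.219.118.0/24 (clear depth 24)
  lookup 52.224.27.206: bits 00110100111000 walk d0:-→d1:-→d2:H0→d3:-→d4:-→d5:-→d6:-→d7:-→d8:-→d9:-→d10:-→d11:-→d12:-→d13:-→d14:H0 -> H0

== LOOKUPS ==
["H0","H1","H2","H2","H2","H1","H0"]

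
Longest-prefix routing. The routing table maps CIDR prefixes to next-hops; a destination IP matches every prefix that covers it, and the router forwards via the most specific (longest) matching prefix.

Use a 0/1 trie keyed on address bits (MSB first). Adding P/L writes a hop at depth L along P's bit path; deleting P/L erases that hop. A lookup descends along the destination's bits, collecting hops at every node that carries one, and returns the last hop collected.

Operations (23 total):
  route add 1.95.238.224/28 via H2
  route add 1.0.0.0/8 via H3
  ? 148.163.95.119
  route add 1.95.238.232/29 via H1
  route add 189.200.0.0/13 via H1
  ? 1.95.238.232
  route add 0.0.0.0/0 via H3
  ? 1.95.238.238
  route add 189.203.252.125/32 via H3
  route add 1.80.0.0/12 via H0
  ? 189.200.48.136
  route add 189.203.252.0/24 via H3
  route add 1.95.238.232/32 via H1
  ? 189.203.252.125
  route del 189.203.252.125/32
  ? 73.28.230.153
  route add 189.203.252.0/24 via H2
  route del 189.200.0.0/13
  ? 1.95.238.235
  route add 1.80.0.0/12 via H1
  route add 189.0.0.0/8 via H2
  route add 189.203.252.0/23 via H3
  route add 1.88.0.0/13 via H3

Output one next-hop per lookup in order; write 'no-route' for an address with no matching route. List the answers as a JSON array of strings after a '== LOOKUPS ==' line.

Process each operation:
  + 1.95.238.224/28 (H2) depth=28
  + 1.0.0.0/8 (H3) depth=8
  ? 148.163.95.119  path d0:-  best=no-route
  + 1.95.238.232/29 (H1) depth=29
  + 189.200.0.0/13 (H1) depth=13
  ? 1.95.238.232  path d0:-→d1:-→d2:-→d3:-→d4:-→d5:-→d6:-→d7:-→d8:H3→d9:-→d10:-→d11:-→d12:-→d13:-→d14:-→d15:-→d16:-→d17:-→d18:-→d19:-→d20:-→d21:-→d22:-→d23:-→d24:-→d25:-→d26:-→d27:-→d28:H2→d29:H1  best=H1
  + 0.0.0.0/0 (H3) depth=0
  ? 1.95.238.238  path d0:H3→d1:-→d2:-→d3:-→d4:-→d5:-→d6:-→d7:-→d8:H3→d9:-→d10:-→d11:-→d12:-→d13:-→d14:-→d15:-→d16:-→d17:-→d18:-→d19:-→d20:-→d21:-→d22:-→d23:-→d24:-→d25:-→d26:-→d27:-→d28:H2→d29:H1  best=H1
  + 189.203.252.125/32 (H3) depth=32
  + 1.80.0.0/12 (H0) depth=12
  ? 189.200.48.136  path d0:H3→d1:-→d2:-→d3:-→d4:-→d5:-→d6:-→d7:-→d8:-→d9:-→d10:-→d11:-→d12:-→d13:H1→d14:-  best=H1
  + 189.203.252.0/24 (H3) depth=24
  + 1.95.238.232/32 (H1) depth=32
  ? 189.203.252.125  path d0:H3→d1:-→d2:-→d3:-→d4:-→d5:-→d6:-→d7:-→d8:-→d9:-→d10:-→d11:-→d12:-→d13:H1→d14:-→d15:-→d16:-→d17:-→d18:-→d19:-→d20:-→d21:-→d22:-→d23:-→d24:H3→d25:-→d26:-→d27:-→d28:-→d29:-→d30:-→d31:-→d32:H3  best=H3
  - 189.203.252.125/32 clear@32
  ? 73.28.230.153  path d0:H3→d1:-  best=H3
  + 189.203.252.0/24 (H2) depth=24
  - 189.200.0.0/13 clear@13
  ? 1.95.238.235  path d0:H3→d1:-→d2:-→d3:-→d4:-→d5:-→d6:-→d7:-→d8:H3→d9:-→d10:-→d11:-→d12:H0→d13:-→d14:-→d15:-→d16:-→d17:-→d18:-→d19:-→d20:-→d21:-→d22:-→d23:-→d24:-→d25:-→d26:-→d27:-→d28:H2→d29:H1→d30:-  best=H1
  + 1.80.0.0/12 (H1) depth=12
  + 189.0.0.0/8 (H2) depth=8
  + 189.203.252.0/23 (H3) depth=23
  + 1.88.0.0/13 (H3) depth=13

== LOOKUPS ==
["no-route","H1","H1","H1","H3","H3","H1"]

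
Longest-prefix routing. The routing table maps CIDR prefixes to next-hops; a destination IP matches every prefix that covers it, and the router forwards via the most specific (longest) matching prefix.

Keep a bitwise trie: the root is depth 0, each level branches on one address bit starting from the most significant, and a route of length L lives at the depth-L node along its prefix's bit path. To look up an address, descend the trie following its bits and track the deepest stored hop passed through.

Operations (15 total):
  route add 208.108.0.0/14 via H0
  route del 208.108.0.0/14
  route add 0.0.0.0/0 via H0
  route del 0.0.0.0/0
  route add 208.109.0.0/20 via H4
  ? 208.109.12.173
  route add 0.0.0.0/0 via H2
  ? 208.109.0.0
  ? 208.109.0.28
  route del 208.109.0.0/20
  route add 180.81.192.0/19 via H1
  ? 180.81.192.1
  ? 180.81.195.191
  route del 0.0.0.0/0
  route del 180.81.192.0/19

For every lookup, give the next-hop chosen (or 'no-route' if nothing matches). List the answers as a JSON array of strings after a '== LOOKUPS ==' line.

Apply in order:
  + 208.108.0.0/14 (H0) depth=14
  del 208.108.0.0/14 (clear depth 14)
  + 0.0.0.0/0 (H0) depth=0
  del 0.0.0.0/0 (clear depth 0)
  + 208.109.0.0/20 (H4) depth=20
  ? 208.109.12.173  path d0:-→d1:-→d2:-→d3:-→d4:-→d5:-→d6:-→d7:-→d8:-→d9:-→d10:-→d11:-→d12:-→d13:-→d14:-→d15:-→d16:-→d17:-→d18:-→d19:-→d20:H4  best=H4
  + 0.0.0.0/0 (H2) depth=0
  ? 208.109.0.0  path d0:H2→d1:-→d2:-→d3:-→d4:-→d5:-→d6:-→d7:-→d8:-→d9:-→d10:-→d11:-→d12:-→d13:-→d14:-→d15:-→d16:-→d17:-→d18:-→d19:-→d20:H4  best=H4
  ? 208.109.0.28  path d0:H2→d1:-→d2:-→d3:-→d4:-→d5:-→d6:-→d7:-→d8:-→d9:-→d10:-→d11:-→d12:-→d13:-→d14:-→d15:-→d16:-→d17:-→d18:-→d19:-→d20:H4  best=H4
  del 208.109.0.0/20 (clear depth 20)
  + 180.81.192.0/19 (H1) depth=19
  ? 180.81.192.1  path d0:H2→d1:-→d2:-→d3:-→d4:-→d5:-→d6:-→d7:-→d8:-→d9:-→d10:-→d11:-→d12:-→d13:-→d14:-→d15:-→d16:-→d17:-→d18:-→d19:H1  best=H1
  ? 180.81.195.191  path d0:H2→d1:-→d2:-→d3:-→d4:-→d5:-→d6:-→d7:-→d8:-→d9:-→d10:-→d11:-→d12:-→d13:-→d14:-→d15:-→d16:-→d17:-→d18:-→d19:H1  best=H1
  del 0.0.0.0/0 (clear depth 0)
  del 180.81.192.0/19 (clear depth 19)

== LOOKUPS ==
["H4","H4","H4","H1","H1"]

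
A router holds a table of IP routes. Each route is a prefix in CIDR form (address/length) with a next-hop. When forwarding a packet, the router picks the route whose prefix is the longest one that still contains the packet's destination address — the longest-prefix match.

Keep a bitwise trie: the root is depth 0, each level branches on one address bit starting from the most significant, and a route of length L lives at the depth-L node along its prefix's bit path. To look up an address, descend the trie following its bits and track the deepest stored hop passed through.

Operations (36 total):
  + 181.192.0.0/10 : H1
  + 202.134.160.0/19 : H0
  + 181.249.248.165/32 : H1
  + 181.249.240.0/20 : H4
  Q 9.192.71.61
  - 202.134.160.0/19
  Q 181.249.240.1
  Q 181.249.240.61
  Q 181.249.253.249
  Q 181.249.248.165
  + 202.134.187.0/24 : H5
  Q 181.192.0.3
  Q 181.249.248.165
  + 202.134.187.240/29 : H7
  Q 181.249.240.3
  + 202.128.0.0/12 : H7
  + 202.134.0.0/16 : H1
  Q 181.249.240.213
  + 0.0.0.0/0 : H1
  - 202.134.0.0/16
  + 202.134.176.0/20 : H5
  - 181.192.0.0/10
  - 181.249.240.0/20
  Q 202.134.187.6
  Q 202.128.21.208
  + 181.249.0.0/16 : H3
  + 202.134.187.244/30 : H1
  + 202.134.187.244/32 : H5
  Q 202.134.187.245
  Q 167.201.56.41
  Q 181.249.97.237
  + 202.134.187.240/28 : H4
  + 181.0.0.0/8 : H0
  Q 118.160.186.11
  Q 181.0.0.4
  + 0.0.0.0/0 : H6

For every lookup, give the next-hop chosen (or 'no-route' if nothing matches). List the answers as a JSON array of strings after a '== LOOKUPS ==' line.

Process each operation:
  + 181.192.0.0/10 (H1) depth=10
  + 202.134.160.0/19 (H0) depth=19
  + 181.249.248.165/32 (H1) depth=32
  + 181.249.240.0/20 (H4) depth=20
  lookup 9.192.71.61: bits ε walk d0:- -> no-route
  del 202.134.160.0/19 (clear depth 19)
  lookup 181.249.240.1: bits 10110101111110011111 walk d0:-→d1:-→d2:-→d3:-→d4:-→d5:-→d6:-→d7:-→d8:-→d9:-→d10:H1→d11:-→d12:-→d13:-→d14:-→d15:-→d16:-→d17:-→d18:-→d19:-→d20:H4 -> H4
  lookup 181.249.240.61: bits 10110101111110011111 walk d0:-→d1:-→d2:-→d3:-→d4:-→d5:-→d6:-→d7:-→d8:-→d9:-→d10:H1→d11:-→d12:-→d13:-→d14:-→d15:-→d16:-→d17:-→d18:-→d19:-→d20:H4 -> H4
  lookup 181.249.253.249: bits 101101011111100111111 walk d0:-→d1:-→d2:-→d3:-→d4:-→d5:-→d6:-→d7:-→d8:-→d9:-→d10:H1→d11:-→d12:-→d13:-→d14:-→d15:-→d16:-→d17:-→d18:-→d19:-→d20:H4→d21:- -> H4
  lookup 181.249.248.165: bits 10110101111110011111100010100101 walk d0:-→d1:-→d2:-→d3:-→d4:-→d5:-→d6:-→d7:-→d8:-→d9:-→d10:H1→d11:-→d12:-→d13:-→d14:-→d15:-→d16:-→d17:-→d18:-→d19:-→d20:H4→d21:-→d22:-→d23:-→d24:-→d25:-→d26:-→d27:-→d28:-→d29:-→d30:-→d31:-→d32:H1 -> H1
  + 202.134.187.0/24 (H5) depth=24
  lookup 181.192.0.3: bits 1011010111 walk d0:-→d1:-→d2:-→d3:-→d4:-→d5:-→d6:-→d7:-→d8:-→d9:-→d10:H1 -> H1
  lookup 181.249.248.165: bits 10110101111110011111100010100101 walk d0:-→d1:-→d2:-→d3:-→d4:-→d5:-→d6:-→d7:-→d8:-→d9:-→d10:H1→d11:-→d12:-→d13:-→d14:-→d15:-→d16:-→d17:-→d18:-→d19:-→d20:H4→d21:-→d22:-→d23:-→d24:-→d25:-→d26:-→d27:-→d28:-→d29:-→d30:-→d31:-→d32:H1 -> H1
  + 202.134.187.240/29 (H7) depth=29
  lookup 181.249.240.3: bits 10110101111110011111 walk d0:-→d1:-→d2:-→d3:-→d4:-→d5:-→d6:-→d7:-→d8:-→d9:-→d10:H1→d11:-→d12:-→d13:-→d14:-→d15:-→d16:-→d17:-→d18:-→d19:-→d20:H4 -> H4
  + 202.128.0.0/12 (H7) depth=12
  + 202.134.0.0/16 (H1) depth=16
  lookup 181.249.240.213: bits 10110101111110011111 walk d0:-→d1:-→d2:-→d3:-→d4:-→d5:-→d6:-→d7:-→d8:-→d9:-→d10:H1→d11:-→d12:-→d13:-→d14:-→d15:-→d16:-→d17:-→d18:-→d19:-→d20:H4 -> H4
  + 0.0.0.0/0 (H1) depth=0
  del 202.134.0.0/16 (clear depth 16)
  + 202.134.176.0/20 (H5) depth=20
  del 181.192.0.0/10 (clear depth 10)
  del 181.249.240.0/20 (clear depth 20)
  lookup 202.134.187.6: bits 110010101000011010111011 walk d0:H1→d1:-→d2:-→d3:-→d4:-→d5:-→d6:-→d7:-→d8:-→d9:-→d10:-→d11:-→d12:H7→d13:-→d14:-→d15:-→d16:-→d17:-→d18:-→d19:-→d20:H5→d21:-→d22:-→d23:-→d24:H5 -> H5
  lookup 202.128.21.208: bits 1100101010000 walk d0:H1→d1:-→d2:-→d3:-→d4:-→d5:-→d6:-→d7:-→d8:-→d9:-→d10:-→d11:-→d12:H7→d13:- -> H7
  + 181.249.0.0/16 (H3) depth=16
  + 202.134.187.244/30 (H1) depth=30
  + 202.134.187.244/32 (H5) depth=32
  lookup 202.134.187.245: bits 1100101010000110101110111111010 walk d0:H1→d1:-→d2:-→d3:-→d4:-→d5:-→d6:-→d7:-→d8:-→d9:-→d10:-→d11:-→d12:H7→d13:-→d14:-→d15:-→d16:-→d17:-→d18:-→d19:-→d20:H5→d21:-→d22:-→d23:-→d24:H5→d25:-→d26:-→d27:-→d28:-→d29:H7→d30:H1→d31:- -> H1
  lookup 167.201.56.41: bits 101 walk d0:H1→d1:-→d2:-→d3:- -> H1
  lookup 181.249.97.237: bits 1011010111111001 walk d0:H1→d1:-→d2:-→d3:-→d4:-→d5:-→d6:-→d7:-→d8:-→d9:-→d10:-→d11:-→d12:-→d13:-→d14:-→d15:-→d16:H3 -> H3
  + 202.134.187.240/28 (H4) depth=28
  + 181.0.0.0/8 (H0) depth=8
  lookup 118.160.186.11: bits ε walk d0:H1 -> H1
  lookup 181.0.0.4: bits 10110101 walk d0:H1→d1:-→d2:-→d3:-→d4:-→d5:-→d6:-→d7:-→d8:H0 -> H0
  + 0.0.0.0/0 (H6) depth=0

== LOOKUPS ==
["no-route","H4","H4","H4","H1","H1","H1","H4","H4","H5","H7","H1","H1","H3","H1","H0"]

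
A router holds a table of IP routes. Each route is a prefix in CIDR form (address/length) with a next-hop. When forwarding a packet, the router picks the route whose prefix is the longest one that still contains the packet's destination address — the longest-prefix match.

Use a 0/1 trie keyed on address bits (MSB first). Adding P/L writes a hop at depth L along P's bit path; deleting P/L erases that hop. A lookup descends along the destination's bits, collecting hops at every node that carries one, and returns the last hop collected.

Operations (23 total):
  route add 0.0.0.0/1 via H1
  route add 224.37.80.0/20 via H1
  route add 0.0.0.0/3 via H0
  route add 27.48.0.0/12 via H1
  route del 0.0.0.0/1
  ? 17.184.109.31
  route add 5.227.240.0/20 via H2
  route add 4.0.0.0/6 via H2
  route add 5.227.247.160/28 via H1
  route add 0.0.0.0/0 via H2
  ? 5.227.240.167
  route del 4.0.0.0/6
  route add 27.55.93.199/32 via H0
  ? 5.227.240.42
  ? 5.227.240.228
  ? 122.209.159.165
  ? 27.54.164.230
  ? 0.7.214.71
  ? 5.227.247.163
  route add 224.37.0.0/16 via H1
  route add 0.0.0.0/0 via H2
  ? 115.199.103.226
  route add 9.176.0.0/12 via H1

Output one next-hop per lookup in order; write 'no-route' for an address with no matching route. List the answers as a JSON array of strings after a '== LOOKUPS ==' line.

Apply in order:
  add 0.0.0.0/1 -> H1 at depth 1
  add 224.37.80.0/20 -> H1 at depth 20
  add 0.0.0.0/3 -> H0 at depth 3
  add 27.48.0.0/12 -> H1 at depth 12
  - 0.0.0.0/1 clear@1
  Q 17.184.109.31: descend 0001 ; hops seen [H0] ; pick H0
  add 5.227.240.0/20 -> H2 at depth 20
  add 4.0.0.0/6 -> H2 at depth 6
  add 5.227.247.160/28 -> H1 at depth 28
  add 0.0.0.0/0 -> H2 at depth 0
  Q 5.227.240.167: descend 000001011110001111110 ; hops seen [H2,H0,H2,H2] ; pick H2
  - 4.0.0.0/6 clear@6
  add 27.55.93.199/32 -> H0 at depth 32
  Q 5.227.240.42: descend 000001011110001111110 ; hops seen [H2,H0,H2] ; pick H2
  Q 5.227.240.228: descend 000001011110001111110 ; hops seen [H2,H0,H2] ; pick H2
  Q 122.209.159.165: descend 0 ; hops seen [H2] ; pick H2
  Q 27.54.164.230: descend 000110110011011 ; hops seen [H2,H0,H1] ; pick H1
  Q 0.7.214.71: descend 00000 ; hops seen [H2,H0] ; pick H0
  Q 5.227.247.163: descend 0000010111100011111101111010 ; hops seen [H2,H0,H2,H1] ; pick H1
  add 224.37.0.0/16 -> H1 at depth 16
  add 0.0.0.0/0 -> H2 at depth 0
  Q 115.199.103.226: descend 0 ; hops seen [H2] ; pick H2
  add 9.176.0.0/12 -> H1 at depth 12

== LOOKUPS ==
["H0","H2","H2","H2","H2","H1","H0","H1","H2"]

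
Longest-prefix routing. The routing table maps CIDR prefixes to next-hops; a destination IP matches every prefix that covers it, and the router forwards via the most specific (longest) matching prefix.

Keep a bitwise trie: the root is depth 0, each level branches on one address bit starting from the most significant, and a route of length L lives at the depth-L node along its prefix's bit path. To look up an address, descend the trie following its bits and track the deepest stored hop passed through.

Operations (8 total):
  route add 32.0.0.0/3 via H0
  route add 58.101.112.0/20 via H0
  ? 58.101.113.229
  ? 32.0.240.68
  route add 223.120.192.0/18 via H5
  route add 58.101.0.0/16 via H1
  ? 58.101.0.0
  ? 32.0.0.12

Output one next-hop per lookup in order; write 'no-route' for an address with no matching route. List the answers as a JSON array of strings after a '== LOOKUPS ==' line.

Process each operation:
  + 32.0.0.0/3 (H0) depth=3
  + 58.101.112.0/20 (H0) depth=20
  lookup 58.101.113.229: bits 00111010011001010111 walk d0:-→d1:-→d2:-→d3:H0→d4:-→d5:-→d6:-→d7:-→d8:-→d9:-→d10:-→d11:-→d12:-→d13:-→d14:-→d15:-→d16:-→d17:-→d18:-→d19:-→d20:H0 -> H0
  lookup 32.0.240.68: bits 001 walk d0:-→d1:-→d2:-→d3:H0 -> H0
  + 223.120.192.0/18 (H5) depth=18
  + 58.101.0.0/16 (H1) depth=16
  lookup 58.101.0.0: bits 00111010011001010 walk d0:-→d1:-→d2:-→d3:H0→d4:-→d5:-→d6:-→d7:-→d8:-→d9:-→d10:-→d11:-→d12:-→d13:-→d14:-→d15:-→d16:H1→d17:- -> H1
  lookup 32.0.0.12: bits 001 walk d0:-→d1:-→d2:-→d3:H0 -> H0

== LOOKUPS ==
["H0","H0","H1","H0"]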